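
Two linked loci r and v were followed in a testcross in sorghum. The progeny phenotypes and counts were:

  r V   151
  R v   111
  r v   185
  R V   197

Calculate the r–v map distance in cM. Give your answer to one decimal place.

The two most frequent classes, R V (197) and r v (185), are the parental types, so the F1 was R V / r v.
The recombinant classes are R v and r V: 111 + 151 = 262.
Recombination frequency = 262/644 = 0.4068 ≈ 40.7%, i.e. 40.7 cM.

40.7 cM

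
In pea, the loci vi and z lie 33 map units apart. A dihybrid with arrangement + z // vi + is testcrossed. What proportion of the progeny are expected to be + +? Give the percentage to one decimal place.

A map distance of 33 map units corresponds to a recombination frequency of 0.330.
The F1 is + z / vi +, so + + is a recombinant gamete class with expected frequency r/2 = 0.330/2 = 0.1650.
That is 0.1650 = 16.5% of the progeny.

16.5%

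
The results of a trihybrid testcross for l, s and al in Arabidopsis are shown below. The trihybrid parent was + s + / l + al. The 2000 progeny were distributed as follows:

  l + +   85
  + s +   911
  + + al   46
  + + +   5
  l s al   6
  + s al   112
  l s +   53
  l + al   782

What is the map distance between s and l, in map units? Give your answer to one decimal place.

The two rarest classes, + + + and l s al, are the double crossovers. Comparing them with the parentals, only the s allele has switched, so s is the middle locus and the order is l – s – al.
Crossovers in the l–s interval produce the single-crossover classes l s + and + + al (53 + 46 = 99) plus the double crossovers (11).
RF(l–s) = (99 + 11) / 2000 = 110/2000 = 0.0550 → 5.5 map units.

5.5 map units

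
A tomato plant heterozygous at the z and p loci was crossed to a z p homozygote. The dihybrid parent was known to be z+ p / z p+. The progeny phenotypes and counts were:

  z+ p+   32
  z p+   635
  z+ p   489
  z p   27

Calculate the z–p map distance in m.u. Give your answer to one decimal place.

5.0 m.u.

The recombinant classes are z+ p+ and z p: 32 + 27 = 59.
Recombination frequency = 59/1183 = 0.0499 ≈ 5.0%, i.e. 5.0 m.u.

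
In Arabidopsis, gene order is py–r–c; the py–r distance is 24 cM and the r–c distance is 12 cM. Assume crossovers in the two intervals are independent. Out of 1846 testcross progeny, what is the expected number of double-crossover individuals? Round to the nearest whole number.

Map distances give recombination frequencies of 0.240 and 0.120 for the two intervals.
With no interference, expected double-crossover frequency = 0.240 × 0.120 = 0.02880.
Expected number = 0.02880 × 1846 = 53.16 ≈ 53.

53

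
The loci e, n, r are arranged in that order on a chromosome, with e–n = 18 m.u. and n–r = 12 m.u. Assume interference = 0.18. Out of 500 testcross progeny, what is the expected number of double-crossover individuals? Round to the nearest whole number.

9

Map distances give recombination frequencies of 0.180 and 0.120 for the two intervals.
With interference 0.18 (so coincidence = 0.82), expected double-crossover frequency = 0.180 × 0.120 × 0.82 = 0.01771.
Expected number = 0.01771 × 500 = 8.86 ≈ 9.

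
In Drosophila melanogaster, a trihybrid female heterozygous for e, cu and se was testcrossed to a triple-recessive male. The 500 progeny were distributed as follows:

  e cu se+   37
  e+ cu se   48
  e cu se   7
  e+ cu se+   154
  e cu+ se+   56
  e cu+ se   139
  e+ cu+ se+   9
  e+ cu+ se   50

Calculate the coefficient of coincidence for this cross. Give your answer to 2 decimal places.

The two most frequent reciprocal classes, e+ cu se+ and e cu+ se, are the parental types, so the F1 was e+ cu se+ / e cu+ se.
The two rarest classes, e+ cu+ se+ and e cu se, are the double crossovers. Comparing them with the parentals, only the cu allele has switched, so cu is the middle locus and the order is e – cu – se.
e–cu: (87 + 16)/500 = 0.2060; cu–se: (104 + 16)/500 = 0.2400.
Expected DCO frequency = 0.2060 × 0.2400 ≈ 0.04944; observed = 16/500 ≈ 0.03200.
Coefficient of coincidence = 0.03200/0.04944 ≈ 0.65.

0.65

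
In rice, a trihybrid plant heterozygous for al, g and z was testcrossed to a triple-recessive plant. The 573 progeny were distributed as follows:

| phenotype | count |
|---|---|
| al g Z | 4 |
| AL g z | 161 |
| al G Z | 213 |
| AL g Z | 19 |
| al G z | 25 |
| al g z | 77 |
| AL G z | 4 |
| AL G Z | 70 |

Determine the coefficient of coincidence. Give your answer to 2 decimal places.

0.57

The two most frequent reciprocal classes, al G Z and AL g z, are the parental types, so the F1 was al G Z / AL g z.
The two rarest classes, al g Z and AL G z, are the double crossovers. Comparing them with the parentals, only the g allele has switched, so g is the middle locus and the order is al – g – z.
al–g: (147 + 8)/573 = 0.2705; g–z: (44 + 8)/573 = 0.0908.
Expected DCO frequency = 0.2705 × 0.0908 ≈ 0.02456; observed = 8/573 ≈ 0.01396.
Coefficient of coincidence = 0.01396/0.02456 ≈ 0.57.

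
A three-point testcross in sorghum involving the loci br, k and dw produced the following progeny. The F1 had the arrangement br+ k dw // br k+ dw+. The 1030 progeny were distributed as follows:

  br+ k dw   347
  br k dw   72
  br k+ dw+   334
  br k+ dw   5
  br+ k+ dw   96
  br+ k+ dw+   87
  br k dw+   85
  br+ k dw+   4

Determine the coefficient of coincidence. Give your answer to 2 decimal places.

The two rarest classes, br+ k dw+ and br k+ dw, are the double crossovers. Comparing them with the parentals, only the dw allele has switched, so dw is the middle locus and the order is br – dw – k.
br–dw: (159 + 9)/1030 = 0.1631; dw–k: (181 + 9)/1030 = 0.1845.
Expected DCO frequency = 0.1631 × 0.1845 ≈ 0.03009; observed = 9/1030 ≈ 0.00874.
Coefficient of coincidence = 0.00874/0.03009 ≈ 0.29.

0.29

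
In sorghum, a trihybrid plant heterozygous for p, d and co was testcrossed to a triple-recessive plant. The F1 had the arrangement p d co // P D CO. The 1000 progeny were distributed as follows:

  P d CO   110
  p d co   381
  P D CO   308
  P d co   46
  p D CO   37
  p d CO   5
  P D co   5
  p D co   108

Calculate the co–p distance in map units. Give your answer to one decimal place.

The two rarest classes, p d CO and P D co, are the double crossovers. Comparing them with the parentals, only the co allele has switched, so co is the middle locus and the order is p – co – d.
Crossovers in the p–co interval produce the single-crossover classes P d co and p D CO (46 + 37 = 83) plus the double crossovers (10).
RF(p–co) = (83 + 10) / 1000 = 93/1000 = 0.0930 → 9.3 map units.

9.3 map units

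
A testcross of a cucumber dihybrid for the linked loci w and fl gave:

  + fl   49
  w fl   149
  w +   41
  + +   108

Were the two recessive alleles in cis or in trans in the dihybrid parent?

cis

The two most frequent classes are + + (108) and w fl (149); these are the parental (non-recombinant) types.
So the F1 carried + + on one chromosome and w fl on the other — the recessive alleles are on the same chromosome (cis / coupling).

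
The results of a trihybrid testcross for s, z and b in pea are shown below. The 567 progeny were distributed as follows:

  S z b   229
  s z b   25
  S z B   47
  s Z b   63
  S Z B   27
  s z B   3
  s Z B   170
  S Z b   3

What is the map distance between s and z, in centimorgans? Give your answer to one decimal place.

10.2 centimorgans

The two most frequent reciprocal classes, s Z B and S z b, are the parental types, so the F1 was s Z B / S z b.
The two rarest classes, s z B and S Z b, are the double crossovers. Comparing them with the parentals, only the z allele has switched, so z is the middle locus and the order is s – z – b.
Crossovers in the s–z interval produce the single-crossover classes S Z B and s z b (27 + 25 = 52) plus the double crossovers (6).
RF(s–z) = (52 + 6) / 567 = 58/567 = 0.1023 → 10.2 centimorgans.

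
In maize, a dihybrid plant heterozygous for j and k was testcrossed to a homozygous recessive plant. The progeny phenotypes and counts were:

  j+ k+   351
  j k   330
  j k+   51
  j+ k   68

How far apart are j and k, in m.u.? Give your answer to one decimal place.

The two most frequent classes, j+ k+ (351) and j k (330), are the parental types, so the F1 was j+ k+ / j k.
The recombinant classes are j+ k and j k+: 68 + 51 = 119.
Recombination frequency = 119/800 = 0.1487 ≈ 14.9%, i.e. 14.9 m.u.

14.9 m.u.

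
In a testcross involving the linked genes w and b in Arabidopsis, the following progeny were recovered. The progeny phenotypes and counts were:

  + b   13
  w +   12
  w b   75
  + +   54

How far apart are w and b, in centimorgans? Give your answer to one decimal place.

The two most frequent classes, + + (54) and w b (75), are the parental types, so the F1 was + + / w b.
The recombinant classes are + b and w +: 13 + 12 = 25.
Recombination frequency = 25/154 = 0.1623 ≈ 16.2%, i.e. 16.2 centimorgans.

16.2 centimorgans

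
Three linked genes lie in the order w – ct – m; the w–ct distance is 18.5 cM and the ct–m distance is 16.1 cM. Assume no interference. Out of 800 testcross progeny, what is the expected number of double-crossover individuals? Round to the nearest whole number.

Map distances give recombination frequencies of 0.185 and 0.161 for the two intervals.
With no interference, expected double-crossover frequency = 0.185 × 0.161 = 0.02978.
Expected number = 0.02978 × 800 = 23.83 ≈ 24.

24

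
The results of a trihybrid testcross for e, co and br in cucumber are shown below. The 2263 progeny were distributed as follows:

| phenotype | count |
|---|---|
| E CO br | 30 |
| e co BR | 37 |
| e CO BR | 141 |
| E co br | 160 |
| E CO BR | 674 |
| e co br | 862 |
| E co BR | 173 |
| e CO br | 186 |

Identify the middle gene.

The two most frequent reciprocal classes, e co br and E CO BR, are the parental types, so the F1 was e co br / E CO BR.
The two rarest classes, e co BR and E CO br, are the double crossovers. Comparing them with the parentals, only the br allele has switched, so br is the middle locus and the order is co – br – e.

br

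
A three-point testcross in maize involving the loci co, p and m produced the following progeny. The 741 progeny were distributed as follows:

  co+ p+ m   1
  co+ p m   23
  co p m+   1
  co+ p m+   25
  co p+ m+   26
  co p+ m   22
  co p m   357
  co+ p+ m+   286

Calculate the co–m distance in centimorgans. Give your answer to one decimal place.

The two most frequent reciprocal classes, co+ p+ m+ and co p m, are the parental types, so the F1 was co+ p+ m+ / co p m.
The two rarest classes, co+ p+ m and co p m+, are the double crossovers. Comparing them with the parentals, only the m allele has switched, so m is the middle locus and the order is co – m – p.
Crossovers in the co–m interval produce the single-crossover classes co p+ m+ and co+ p m (26 + 23 = 49) plus the double crossovers (2).
RF(co–m) = (49 + 2) / 741 = 51/741 = 0.0688 → 6.9 centimorgans.

6.9 centimorgans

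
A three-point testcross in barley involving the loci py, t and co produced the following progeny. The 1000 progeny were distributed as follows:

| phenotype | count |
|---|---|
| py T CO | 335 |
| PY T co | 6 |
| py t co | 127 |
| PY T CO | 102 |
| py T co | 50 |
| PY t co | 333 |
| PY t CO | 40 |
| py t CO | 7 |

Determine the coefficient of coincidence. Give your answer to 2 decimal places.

0.52

The two most frequent reciprocal classes, py T CO and PY t co, are the parental types, so the F1 was py T CO / PY t co.
The two rarest classes, py t CO and PY T co, are the double crossovers. Comparing them with the parentals, only the t allele has switched, so t is the middle locus and the order is co – t – py.
co–t: (90 + 13)/1000 = 0.1030; t–py: (229 + 13)/1000 = 0.2420.
Expected DCO frequency = 0.1030 × 0.2420 ≈ 0.02493; observed = 13/1000 ≈ 0.01300.
Coefficient of coincidence = 0.01300/0.02493 ≈ 0.52.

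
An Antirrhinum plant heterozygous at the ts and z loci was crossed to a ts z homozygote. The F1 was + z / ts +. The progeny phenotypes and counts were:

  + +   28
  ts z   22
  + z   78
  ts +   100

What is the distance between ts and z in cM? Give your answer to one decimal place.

21.9 cM

The recombinant classes are + + and ts z: 28 + 22 = 50.
Recombination frequency = 50/228 = 0.2193 ≈ 21.9%, i.e. 21.9 cM.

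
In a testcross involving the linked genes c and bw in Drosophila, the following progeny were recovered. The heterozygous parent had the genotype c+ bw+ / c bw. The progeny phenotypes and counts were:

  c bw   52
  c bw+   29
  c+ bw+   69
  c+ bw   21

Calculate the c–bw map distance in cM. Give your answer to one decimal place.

The recombinant classes are c+ bw and c bw+: 21 + 29 = 50.
Recombination frequency = 50/171 = 0.2924 ≈ 29.2%, i.e. 29.2 cM.

29.2 cM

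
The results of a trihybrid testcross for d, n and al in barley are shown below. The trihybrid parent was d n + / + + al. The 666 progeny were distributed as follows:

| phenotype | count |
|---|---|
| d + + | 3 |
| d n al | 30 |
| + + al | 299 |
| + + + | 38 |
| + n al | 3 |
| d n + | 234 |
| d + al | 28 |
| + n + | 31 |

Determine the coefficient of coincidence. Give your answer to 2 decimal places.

The two rarest classes, d + + and + n al, are the double crossovers. Comparing them with the parentals, only the n allele has switched, so n is the middle locus and the order is al – n – d.
al–n: (68 + 6)/666 = 0.1111; n–d: (59 + 6)/666 = 0.0976.
Expected DCO frequency = 0.1111 × 0.0976 ≈ 0.01084; observed = 6/666 ≈ 0.00901.
Coefficient of coincidence = 0.00901/0.01084 ≈ 0.83.

0.83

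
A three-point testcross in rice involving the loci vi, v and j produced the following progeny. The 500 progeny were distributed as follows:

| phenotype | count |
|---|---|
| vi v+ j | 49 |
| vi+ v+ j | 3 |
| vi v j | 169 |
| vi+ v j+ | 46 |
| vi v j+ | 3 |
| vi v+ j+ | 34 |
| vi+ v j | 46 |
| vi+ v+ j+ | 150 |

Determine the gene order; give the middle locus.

j

The two most frequent reciprocal classes, vi+ v+ j+ and vi v j, are the parental types, so the F1 was vi+ v+ j+ / vi v j.
The two rarest classes, vi+ v+ j and vi v j+, are the double crossovers. Comparing them with the parentals, only the j allele has switched, so j is the middle locus and the order is v – j – vi.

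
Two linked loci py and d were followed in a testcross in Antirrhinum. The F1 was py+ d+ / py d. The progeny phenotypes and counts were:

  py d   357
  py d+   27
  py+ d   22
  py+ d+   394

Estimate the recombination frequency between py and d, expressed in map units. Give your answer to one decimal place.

6.1 map units

The recombinant classes are py+ d and py d+: 22 + 27 = 49.
Recombination frequency = 49/800 = 0.0612 ≈ 6.1%, i.e. 6.1 map units.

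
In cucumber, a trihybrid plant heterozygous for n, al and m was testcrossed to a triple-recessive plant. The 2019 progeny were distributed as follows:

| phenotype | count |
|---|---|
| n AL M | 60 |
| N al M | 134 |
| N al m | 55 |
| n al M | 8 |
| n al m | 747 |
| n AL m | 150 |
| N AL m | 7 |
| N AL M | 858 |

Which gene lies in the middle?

m

The two most frequent reciprocal classes, N AL M and n al m, are the parental types, so the F1 was N AL M / n al m.
The two rarest classes, N AL m and n al M, are the double crossovers. Comparing them with the parentals, only the m allele has switched, so m is the middle locus and the order is n – m – al.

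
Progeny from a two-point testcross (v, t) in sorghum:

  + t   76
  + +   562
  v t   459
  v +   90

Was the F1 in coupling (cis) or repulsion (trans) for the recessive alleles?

cis

The two most frequent classes are + + (562) and v t (459); these are the parental (non-recombinant) types.
So the F1 carried + + on one chromosome and v t on the other — the recessive alleles are on the same chromosome (cis / coupling).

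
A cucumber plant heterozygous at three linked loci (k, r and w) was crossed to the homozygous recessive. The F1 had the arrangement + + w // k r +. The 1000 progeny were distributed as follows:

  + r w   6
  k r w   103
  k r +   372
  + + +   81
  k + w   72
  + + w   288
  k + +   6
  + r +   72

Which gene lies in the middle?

r

The two rarest classes, + r w and k + +, are the double crossovers. Comparing them with the parentals, only the r allele has switched, so r is the middle locus and the order is k – r – w.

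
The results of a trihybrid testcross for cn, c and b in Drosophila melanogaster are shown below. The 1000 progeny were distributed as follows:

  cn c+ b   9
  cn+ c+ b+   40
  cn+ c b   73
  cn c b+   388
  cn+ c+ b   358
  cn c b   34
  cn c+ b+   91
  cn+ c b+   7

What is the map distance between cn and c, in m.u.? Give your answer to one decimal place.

18.0 m.u.

The two most frequent reciprocal classes, cn c b+ and cn+ c+ b, are the parental types, so the F1 was cn c b+ / cn+ c+ b.
The two rarest classes, cn+ c b+ and cn c+ b, are the double crossovers. Comparing them with the parentals, only the cn allele has switched, so cn is the middle locus and the order is b – cn – c.
Crossovers in the cn–c interval produce the single-crossover classes cn c+ b+ and cn+ c b (91 + 73 = 164) plus the double crossovers (16).
RF(cn–c) = (164 + 16) / 1000 = 180/1000 = 0.1800 → 18.0 m.u.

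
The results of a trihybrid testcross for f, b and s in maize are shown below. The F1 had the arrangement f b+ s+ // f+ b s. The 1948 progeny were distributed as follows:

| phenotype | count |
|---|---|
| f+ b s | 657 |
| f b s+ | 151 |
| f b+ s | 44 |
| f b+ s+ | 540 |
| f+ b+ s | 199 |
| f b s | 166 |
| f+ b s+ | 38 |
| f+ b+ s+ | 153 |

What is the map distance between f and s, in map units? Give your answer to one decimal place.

The two rarest classes, f b+ s and f+ b s+, are the double crossovers. Comparing them with the parentals, only the s allele has switched, so s is the middle locus and the order is b – s – f.
Crossovers in the s–f interval produce the single-crossover classes f+ b+ s+ and f b s (153 + 166 = 319) plus the double crossovers (82).
RF(s–f) = (319 + 82) / 1948 = 401/1948 = 0.2059 → 20.6 map units.

20.6 map units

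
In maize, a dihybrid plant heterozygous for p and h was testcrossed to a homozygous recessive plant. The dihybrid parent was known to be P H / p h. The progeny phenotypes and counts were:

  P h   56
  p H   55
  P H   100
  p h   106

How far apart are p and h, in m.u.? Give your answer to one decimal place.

35.0 m.u.

The recombinant classes are P h and p H: 56 + 55 = 111.
Recombination frequency = 111/317 = 0.3502 ≈ 35.0%, i.e. 35.0 m.u.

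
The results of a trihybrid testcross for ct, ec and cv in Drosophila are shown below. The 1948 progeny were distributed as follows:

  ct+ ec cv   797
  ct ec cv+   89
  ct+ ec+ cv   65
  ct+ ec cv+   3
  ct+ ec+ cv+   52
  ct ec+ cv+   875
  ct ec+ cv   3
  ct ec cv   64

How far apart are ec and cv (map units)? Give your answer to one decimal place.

The two most frequent reciprocal classes, ct ec+ cv+ and ct+ ec cv, are the parental types, so the F1 was ct ec+ cv+ / ct+ ec cv.
The two rarest classes, ct ec+ cv and ct+ ec cv+, are the double crossovers. Comparing them with the parentals, only the cv allele has switched, so cv is the middle locus and the order is ec – cv – ct.
Crossovers in the ec–cv interval produce the single-crossover classes ct ec cv+ and ct+ ec+ cv (89 + 65 = 154) plus the double crossovers (6).
RF(ec–cv) = (154 + 6) / 1948 = 160/1948 = 0.0821 → 8.2 map units.

8.2 map units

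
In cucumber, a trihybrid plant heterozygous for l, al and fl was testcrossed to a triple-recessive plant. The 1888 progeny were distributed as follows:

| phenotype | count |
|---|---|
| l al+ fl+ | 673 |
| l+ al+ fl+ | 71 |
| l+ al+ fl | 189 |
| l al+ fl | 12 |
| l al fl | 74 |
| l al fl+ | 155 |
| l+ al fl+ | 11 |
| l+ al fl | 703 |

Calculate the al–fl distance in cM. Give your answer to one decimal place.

The two most frequent reciprocal classes, l+ al fl and l al+ fl+, are the parental types, so the F1 was l+ al fl / l al+ fl+.
The two rarest classes, l+ al fl+ and l al+ fl, are the double crossovers. Comparing them with the parentals, only the fl allele has switched, so fl is the middle locus and the order is al – fl – l.
Crossovers in the al–fl interval produce the single-crossover classes l+ al+ fl and l al fl+ (189 + 155 = 344) plus the double crossovers (23).
RF(al–fl) = (344 + 23) / 1888 = 367/1888 = 0.1944 → 19.4 cM.

19.4 cM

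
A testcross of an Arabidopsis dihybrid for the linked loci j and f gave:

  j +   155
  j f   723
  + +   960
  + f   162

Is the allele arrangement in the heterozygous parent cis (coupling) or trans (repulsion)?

The two most frequent classes are + + (960) and j f (723); these are the parental (non-recombinant) types.
So the F1 carried + + on one chromosome and j f on the other — the recessive alleles are on the same chromosome (cis / coupling).

cis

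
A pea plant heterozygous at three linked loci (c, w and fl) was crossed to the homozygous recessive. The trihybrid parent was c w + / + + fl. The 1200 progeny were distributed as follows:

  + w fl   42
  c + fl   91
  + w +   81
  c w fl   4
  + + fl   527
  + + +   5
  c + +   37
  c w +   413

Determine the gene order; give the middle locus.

fl

The two rarest classes, c w fl and + + +, are the double crossovers. Comparing them with the parentals, only the fl allele has switched, so fl is the middle locus and the order is w – fl – c.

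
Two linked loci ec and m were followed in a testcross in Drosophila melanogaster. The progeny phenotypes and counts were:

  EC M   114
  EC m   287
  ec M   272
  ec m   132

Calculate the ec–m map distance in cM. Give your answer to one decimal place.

The two most frequent classes, EC m (287) and ec M (272), are the parental types, so the F1 was EC m / ec M.
The recombinant classes are EC M and ec m: 114 + 132 = 246.
Recombination frequency = 246/805 = 0.3056 ≈ 30.6%, i.e. 30.6 cM.

30.6 cM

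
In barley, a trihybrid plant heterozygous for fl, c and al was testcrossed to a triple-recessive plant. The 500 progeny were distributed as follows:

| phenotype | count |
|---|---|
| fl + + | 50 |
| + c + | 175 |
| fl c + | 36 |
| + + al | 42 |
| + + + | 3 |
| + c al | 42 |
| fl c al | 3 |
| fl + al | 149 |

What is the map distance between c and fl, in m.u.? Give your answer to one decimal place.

The two most frequent reciprocal classes, + c + and fl + al, are the parental types, so the F1 was + c + / fl + al.
The two rarest classes, + + + and fl c al, are the double crossovers. Comparing them with the parentals, only the c allele has switched, so c is the middle locus and the order is al – c – fl.
Crossovers in the c–fl interval produce the single-crossover classes fl c + and + + al (36 + 42 = 78) plus the double crossovers (6).
RF(c–fl) = (78 + 6) / 500 = 84/500 = 0.1680 → 16.8 m.u.

16.8 m.u.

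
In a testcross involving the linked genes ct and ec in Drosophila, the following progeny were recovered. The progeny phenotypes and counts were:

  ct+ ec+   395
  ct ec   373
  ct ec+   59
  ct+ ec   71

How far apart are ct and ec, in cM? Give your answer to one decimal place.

14.5 cM

The two most frequent classes, ct+ ec+ (395) and ct ec (373), are the parental types, so the F1 was ct+ ec+ / ct ec.
The recombinant classes are ct+ ec and ct ec+: 71 + 59 = 130.
Recombination frequency = 130/898 = 0.1448 ≈ 14.5%, i.e. 14.5 cM.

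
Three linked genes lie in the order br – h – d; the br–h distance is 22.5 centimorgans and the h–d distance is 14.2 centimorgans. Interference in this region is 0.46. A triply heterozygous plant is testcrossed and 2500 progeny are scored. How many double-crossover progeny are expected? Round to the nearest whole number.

43

Map distances give recombination frequencies of 0.225 and 0.142 for the two intervals.
With interference 0.46 (so coincidence = 0.54), expected double-crossover frequency = 0.225 × 0.142 × 0.54 = 0.01725.
Expected number = 0.01725 × 2500 = 43.13 ≈ 43.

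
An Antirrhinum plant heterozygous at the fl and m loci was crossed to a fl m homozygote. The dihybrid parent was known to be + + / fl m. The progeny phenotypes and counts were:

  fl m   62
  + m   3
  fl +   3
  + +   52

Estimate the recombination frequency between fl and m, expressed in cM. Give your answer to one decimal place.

5.0 cM

The recombinant classes are + m and fl +: 3 + 3 = 6.
Recombination frequency = 6/120 = 0.0500 ≈ 5.0%, i.e. 5.0 cM.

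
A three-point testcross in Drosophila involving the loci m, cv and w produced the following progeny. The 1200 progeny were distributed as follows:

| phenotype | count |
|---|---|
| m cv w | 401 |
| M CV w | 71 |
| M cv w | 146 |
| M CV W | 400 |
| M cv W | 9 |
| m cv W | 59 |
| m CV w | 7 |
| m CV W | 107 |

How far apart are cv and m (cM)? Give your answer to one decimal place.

22.4 cM

The two most frequent reciprocal classes, M CV W and m cv w, are the parental types, so the F1 was M CV W / m cv w.
The two rarest classes, M cv W and m CV w, are the double crossovers. Comparing them with the parentals, only the cv allele has switched, so cv is the middle locus and the order is w – cv – m.
Crossovers in the cv–m interval produce the single-crossover classes m CV W and M cv w (107 + 146 = 253) plus the double crossovers (16).
RF(cv–m) = (253 + 16) / 1200 = 269/1200 = 0.2242 → 22.4 cM.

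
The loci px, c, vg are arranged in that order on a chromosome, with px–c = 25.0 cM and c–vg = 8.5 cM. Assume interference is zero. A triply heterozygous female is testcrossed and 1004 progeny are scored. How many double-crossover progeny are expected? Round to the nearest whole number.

Map distances give recombination frequencies of 0.250 and 0.085 for the two intervals.
With no interference, expected double-crossover frequency = 0.250 × 0.085 = 0.02125.
Expected number = 0.02125 × 1004 = 21.34 ≈ 21.

21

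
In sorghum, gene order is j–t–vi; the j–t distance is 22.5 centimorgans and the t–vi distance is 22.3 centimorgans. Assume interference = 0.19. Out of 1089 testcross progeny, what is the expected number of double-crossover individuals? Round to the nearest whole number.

44

Map distances give recombination frequencies of 0.225 and 0.223 for the two intervals.
With interference 0.19 (so coincidence = 0.81), expected double-crossover frequency = 0.225 × 0.223 × 0.81 = 0.04064.
Expected number = 0.04064 × 1089 = 44.26 ≈ 44.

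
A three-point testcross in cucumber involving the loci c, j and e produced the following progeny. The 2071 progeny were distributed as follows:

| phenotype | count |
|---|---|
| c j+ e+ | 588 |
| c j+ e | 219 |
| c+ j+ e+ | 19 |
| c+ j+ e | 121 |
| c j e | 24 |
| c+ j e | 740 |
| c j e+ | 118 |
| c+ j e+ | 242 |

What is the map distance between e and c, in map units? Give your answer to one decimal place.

24.3 map units

The two most frequent reciprocal classes, c+ j e and c j+ e+, are the parental types, so the F1 was c+ j e / c j+ e+.
The two rarest classes, c j e and c+ j+ e+, are the double crossovers. Comparing them with the parentals, only the c allele has switched, so c is the middle locus and the order is j – c – e.
Crossovers in the c–e interval produce the single-crossover classes c+ j e+ and c j+ e (242 + 219 = 461) plus the double crossovers (43).
RF(c–e) = (461 + 43) / 2071 = 504/2071 = 0.2434 → 24.3 map units.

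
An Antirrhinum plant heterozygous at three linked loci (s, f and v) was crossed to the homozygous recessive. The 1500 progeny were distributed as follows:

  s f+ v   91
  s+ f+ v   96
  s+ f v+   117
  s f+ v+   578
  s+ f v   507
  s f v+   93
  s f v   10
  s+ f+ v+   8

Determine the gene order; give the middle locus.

s

The two most frequent reciprocal classes, s f+ v+ and s+ f v, are the parental types, so the F1 was s f+ v+ / s+ f v.
The two rarest classes, s+ f+ v+ and s f v, are the double crossovers. Comparing them with the parentals, only the s allele has switched, so s is the middle locus and the order is f – s – v.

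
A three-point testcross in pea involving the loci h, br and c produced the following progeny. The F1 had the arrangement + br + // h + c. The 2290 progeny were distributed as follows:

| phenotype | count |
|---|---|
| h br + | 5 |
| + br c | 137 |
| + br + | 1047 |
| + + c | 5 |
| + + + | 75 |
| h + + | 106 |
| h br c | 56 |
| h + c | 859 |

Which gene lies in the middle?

The two rarest classes, h br + and + + c, are the double crossovers. Comparing them with the parentals, only the h allele has switched, so h is the middle locus and the order is c – h – br.

h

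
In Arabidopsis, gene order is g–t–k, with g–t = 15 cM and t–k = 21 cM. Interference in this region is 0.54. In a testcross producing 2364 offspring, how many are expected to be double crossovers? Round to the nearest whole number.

34

Map distances give recombination frequencies of 0.150 and 0.210 for the two intervals.
With interference 0.54 (so coincidence = 0.46), expected double-crossover frequency = 0.150 × 0.210 × 0.46 = 0.01449.
Expected number = 0.01449 × 2364 = 34.25 ≈ 34.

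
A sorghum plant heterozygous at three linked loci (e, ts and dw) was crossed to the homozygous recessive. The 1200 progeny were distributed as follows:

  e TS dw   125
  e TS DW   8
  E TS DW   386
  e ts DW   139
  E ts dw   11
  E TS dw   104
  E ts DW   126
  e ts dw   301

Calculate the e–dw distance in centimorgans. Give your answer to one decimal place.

The two most frequent reciprocal classes, E TS DW and e ts dw, are the parental types, so the F1 was E TS DW / e ts dw.
The two rarest classes, e TS DW and E ts dw, are the double crossovers. Comparing them with the parentals, only the e allele has switched, so e is the middle locus and the order is dw – e – ts.
Crossovers in the dw–e interval produce the single-crossover classes E TS dw and e ts DW (104 + 139 = 243) plus the double crossovers (19).
RF(dw–e) = (243 + 19) / 1200 = 262/1200 = 0.2183 → 21.8 centimorgans.

21.8 centimorgans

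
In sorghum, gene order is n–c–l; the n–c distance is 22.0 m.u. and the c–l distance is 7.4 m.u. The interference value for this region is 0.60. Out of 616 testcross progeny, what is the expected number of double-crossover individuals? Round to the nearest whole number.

Map distances give recombination frequencies of 0.220 and 0.074 for the two intervals.
With interference 0.60 (so coincidence = 0.40), expected double-crossover frequency = 0.220 × 0.074 × 0.40 = 0.00651.
Expected number = 0.00651 × 616 = 4.01 ≈ 4.

4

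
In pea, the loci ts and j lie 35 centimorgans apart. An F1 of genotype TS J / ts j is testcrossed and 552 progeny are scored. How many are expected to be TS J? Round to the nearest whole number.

A map distance of 35 centimorgans corresponds to a recombination frequency of 0.350.
The F1 is TS J / ts j, so TS J is a parental gamete class with expected frequency (1 − r)/2 = 0.650/2 = 0.3250.
Expected number = 0.3250 × 552 = 179.40 ≈ 179.

179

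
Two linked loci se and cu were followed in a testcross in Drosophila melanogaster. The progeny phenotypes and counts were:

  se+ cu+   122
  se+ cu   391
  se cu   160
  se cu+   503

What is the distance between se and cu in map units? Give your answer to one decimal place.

The two most frequent classes, se+ cu (391) and se cu+ (503), are the parental types, so the F1 was se+ cu / se cu+.
The recombinant classes are se+ cu+ and se cu: 122 + 160 = 282.
Recombination frequency = 282/1176 = 0.2398 ≈ 24.0%, i.e. 24.0 map units.

24.0 map units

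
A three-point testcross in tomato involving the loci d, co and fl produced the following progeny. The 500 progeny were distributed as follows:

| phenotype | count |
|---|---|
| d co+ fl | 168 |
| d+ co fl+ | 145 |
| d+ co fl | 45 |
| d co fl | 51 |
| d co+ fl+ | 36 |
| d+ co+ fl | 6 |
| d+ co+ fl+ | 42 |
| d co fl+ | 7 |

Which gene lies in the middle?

d

The two most frequent reciprocal classes, d+ co fl+ and d co+ fl, are the parental types, so the F1 was d+ co fl+ / d co+ fl.
The two rarest classes, d co fl+ and d+ co+ fl, are the double crossovers. Comparing them with the parentals, only the d allele has switched, so d is the middle locus and the order is co – d – fl.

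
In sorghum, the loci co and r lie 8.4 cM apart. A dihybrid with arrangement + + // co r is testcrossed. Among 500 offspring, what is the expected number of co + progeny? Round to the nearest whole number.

21

A map distance of 8.4 cM corresponds to a recombination frequency of 0.084.
The F1 is + + / co r, so co + is a recombinant gamete class with expected frequency r/2 = 0.084/2 = 0.0420.
Expected number = 0.0420 × 500 = 21.00 ≈ 21.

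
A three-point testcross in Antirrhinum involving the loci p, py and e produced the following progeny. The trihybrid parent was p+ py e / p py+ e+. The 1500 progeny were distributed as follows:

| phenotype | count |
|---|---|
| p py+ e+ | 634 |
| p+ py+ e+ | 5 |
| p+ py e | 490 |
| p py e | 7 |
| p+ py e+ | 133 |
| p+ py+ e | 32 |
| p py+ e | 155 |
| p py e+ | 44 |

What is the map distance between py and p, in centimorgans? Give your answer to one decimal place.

The two rarest classes, p py e and p+ py+ e+, are the double crossovers. Comparing them with the parentals, only the p allele has switched, so p is the middle locus and the order is e – p – py.
Crossovers in the p–py interval produce the single-crossover classes p+ py+ e and p py e+ (32 + 44 = 76) plus the double crossovers (12).
RF(p–py) = (76 + 12) / 1500 = 88/1500 = 0.0587 → 5.9 centimorgans.

5.9 centimorgans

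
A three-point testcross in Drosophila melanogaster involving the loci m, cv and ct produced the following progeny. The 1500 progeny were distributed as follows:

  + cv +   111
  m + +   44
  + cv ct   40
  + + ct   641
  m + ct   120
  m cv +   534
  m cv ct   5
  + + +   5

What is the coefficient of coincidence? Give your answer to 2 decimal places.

The two most frequent reciprocal classes, m cv + and + + ct, are the parental types, so the F1 was m cv + / + + ct.
The two rarest classes, m cv ct and + + +, are the double crossovers. Comparing them with the parentals, only the ct allele has switched, so ct is the middle locus and the order is cv – ct – m.
cv–ct: (84 + 10)/1500 = 0.0627; ct–m: (231 + 10)/1500 = 0.1607.
Expected DCO frequency = 0.0627 × 0.1607 ≈ 0.01008; observed = 10/1500 ≈ 0.00667.
Coefficient of coincidence = 0.00667/0.01008 ≈ 0.66.

0.66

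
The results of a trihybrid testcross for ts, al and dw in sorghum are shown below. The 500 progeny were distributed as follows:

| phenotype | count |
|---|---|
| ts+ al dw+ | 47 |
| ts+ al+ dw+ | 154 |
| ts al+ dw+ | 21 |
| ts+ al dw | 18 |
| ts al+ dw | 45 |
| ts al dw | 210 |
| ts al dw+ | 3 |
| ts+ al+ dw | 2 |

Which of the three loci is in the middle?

dw

The two most frequent reciprocal classes, ts+ al+ dw+ and ts al dw, are the parental types, so the F1 was ts+ al+ dw+ / ts al dw.
The two rarest classes, ts+ al+ dw and ts al dw+, are the double crossovers. Comparing them with the parentals, only the dw allele has switched, so dw is the middle locus and the order is al – dw – ts.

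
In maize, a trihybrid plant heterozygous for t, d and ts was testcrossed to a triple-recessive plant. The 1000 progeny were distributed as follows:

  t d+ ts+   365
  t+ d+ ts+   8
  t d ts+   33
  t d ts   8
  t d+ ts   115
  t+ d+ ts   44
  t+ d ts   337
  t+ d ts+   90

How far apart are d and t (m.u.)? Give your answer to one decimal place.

The two most frequent reciprocal classes, t d+ ts+ and t+ d ts, are the parental types, so the F1 was t d+ ts+ / t+ d ts.
The two rarest classes, t+ d+ ts+ and t d ts, are the double crossovers. Comparing them with the parentals, only the t allele has switched, so t is the middle locus and the order is d – t – ts.
Crossovers in the d–t interval produce the single-crossover classes t d ts+ and t+ d+ ts (33 + 44 = 77) plus the double crossovers (16).
RF(d–t) = (77 + 16) / 1000 = 93/1000 = 0.0930 → 9.3 m.u.

9.3 m.u.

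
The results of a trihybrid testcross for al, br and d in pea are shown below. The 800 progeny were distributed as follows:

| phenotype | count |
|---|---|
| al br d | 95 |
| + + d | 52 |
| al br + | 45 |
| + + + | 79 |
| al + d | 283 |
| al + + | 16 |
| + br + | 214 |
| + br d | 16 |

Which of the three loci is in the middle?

d

The two most frequent reciprocal classes, + br + and al + d, are the parental types, so the F1 was + br + / al + d.
The two rarest classes, + br d and al + +, are the double crossovers. Comparing them with the parentals, only the d allele has switched, so d is the middle locus and the order is br – d – al.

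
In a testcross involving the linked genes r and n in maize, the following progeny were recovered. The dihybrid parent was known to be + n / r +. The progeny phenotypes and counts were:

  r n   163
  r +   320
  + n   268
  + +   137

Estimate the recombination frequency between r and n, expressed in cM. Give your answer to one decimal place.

The recombinant classes are + + and r n: 137 + 163 = 300.
Recombination frequency = 300/888 = 0.3378 ≈ 33.8%, i.e. 33.8 cM.

33.8 cM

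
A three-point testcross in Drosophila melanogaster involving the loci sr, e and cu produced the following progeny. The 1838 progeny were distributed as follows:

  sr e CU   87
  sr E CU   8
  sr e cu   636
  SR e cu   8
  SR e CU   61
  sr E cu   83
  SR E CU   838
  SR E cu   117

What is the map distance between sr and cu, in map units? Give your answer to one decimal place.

The two most frequent reciprocal classes, sr e cu and SR E CU, are the parental types, so the F1 was sr e cu / SR E CU.
The two rarest classes, SR e cu and sr E CU, are the double crossovers. Comparing them with the parentals, only the sr allele has switched, so sr is the middle locus and the order is e – sr – cu.
Crossovers in the sr–cu interval produce the single-crossover classes sr e CU and SR E cu (87 + 117 = 204) plus the double crossovers (16).
RF(sr–cu) = (204 + 16) / 1838 = 220/1838 = 0.1197 → 12.0 map units.

12.0 map units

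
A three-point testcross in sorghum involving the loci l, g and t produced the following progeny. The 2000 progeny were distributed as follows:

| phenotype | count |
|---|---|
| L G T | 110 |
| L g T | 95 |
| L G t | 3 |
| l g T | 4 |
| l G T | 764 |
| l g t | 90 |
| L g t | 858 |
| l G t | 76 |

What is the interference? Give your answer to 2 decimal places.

0.62

The two most frequent reciprocal classes, L g t and l G T, are the parental types, so the F1 was L g t / l G T.
The two rarest classes, L G t and l g T, are the double crossovers. Comparing them with the parentals, only the g allele has switched, so g is the middle locus and the order is t – g – l.
t–g: (171 + 7)/2000 = 0.0890; g–l: (200 + 7)/2000 = 0.1035.
Expected DCO frequency = 0.0890 × 0.1035 ≈ 0.00921; observed = 7/2000 ≈ 0.00350.
Coefficient of coincidence = 0.00350/0.00921 ≈ 0.38; interference = 1 − 0.38 = 0.62.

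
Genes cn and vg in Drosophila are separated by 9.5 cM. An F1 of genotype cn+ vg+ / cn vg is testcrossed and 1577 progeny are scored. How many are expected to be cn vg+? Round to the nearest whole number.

75

A map distance of 9.5 cM corresponds to a recombination frequency of 0.095.
The F1 is cn+ vg+ / cn vg, so cn vg+ is a recombinant gamete class with expected frequency r/2 = 0.095/2 = 0.0475.
Expected number = 0.0475 × 1577 = 74.91 ≈ 75.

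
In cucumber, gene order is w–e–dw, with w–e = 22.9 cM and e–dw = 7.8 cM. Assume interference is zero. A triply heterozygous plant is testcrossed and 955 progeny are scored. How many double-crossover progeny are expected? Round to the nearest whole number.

Map distances give recombination frequencies of 0.229 and 0.078 for the two intervals.
With no interference, expected double-crossover frequency = 0.229 × 0.078 = 0.01786.
Expected number = 0.01786 × 955 = 17.06 ≈ 17.

17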